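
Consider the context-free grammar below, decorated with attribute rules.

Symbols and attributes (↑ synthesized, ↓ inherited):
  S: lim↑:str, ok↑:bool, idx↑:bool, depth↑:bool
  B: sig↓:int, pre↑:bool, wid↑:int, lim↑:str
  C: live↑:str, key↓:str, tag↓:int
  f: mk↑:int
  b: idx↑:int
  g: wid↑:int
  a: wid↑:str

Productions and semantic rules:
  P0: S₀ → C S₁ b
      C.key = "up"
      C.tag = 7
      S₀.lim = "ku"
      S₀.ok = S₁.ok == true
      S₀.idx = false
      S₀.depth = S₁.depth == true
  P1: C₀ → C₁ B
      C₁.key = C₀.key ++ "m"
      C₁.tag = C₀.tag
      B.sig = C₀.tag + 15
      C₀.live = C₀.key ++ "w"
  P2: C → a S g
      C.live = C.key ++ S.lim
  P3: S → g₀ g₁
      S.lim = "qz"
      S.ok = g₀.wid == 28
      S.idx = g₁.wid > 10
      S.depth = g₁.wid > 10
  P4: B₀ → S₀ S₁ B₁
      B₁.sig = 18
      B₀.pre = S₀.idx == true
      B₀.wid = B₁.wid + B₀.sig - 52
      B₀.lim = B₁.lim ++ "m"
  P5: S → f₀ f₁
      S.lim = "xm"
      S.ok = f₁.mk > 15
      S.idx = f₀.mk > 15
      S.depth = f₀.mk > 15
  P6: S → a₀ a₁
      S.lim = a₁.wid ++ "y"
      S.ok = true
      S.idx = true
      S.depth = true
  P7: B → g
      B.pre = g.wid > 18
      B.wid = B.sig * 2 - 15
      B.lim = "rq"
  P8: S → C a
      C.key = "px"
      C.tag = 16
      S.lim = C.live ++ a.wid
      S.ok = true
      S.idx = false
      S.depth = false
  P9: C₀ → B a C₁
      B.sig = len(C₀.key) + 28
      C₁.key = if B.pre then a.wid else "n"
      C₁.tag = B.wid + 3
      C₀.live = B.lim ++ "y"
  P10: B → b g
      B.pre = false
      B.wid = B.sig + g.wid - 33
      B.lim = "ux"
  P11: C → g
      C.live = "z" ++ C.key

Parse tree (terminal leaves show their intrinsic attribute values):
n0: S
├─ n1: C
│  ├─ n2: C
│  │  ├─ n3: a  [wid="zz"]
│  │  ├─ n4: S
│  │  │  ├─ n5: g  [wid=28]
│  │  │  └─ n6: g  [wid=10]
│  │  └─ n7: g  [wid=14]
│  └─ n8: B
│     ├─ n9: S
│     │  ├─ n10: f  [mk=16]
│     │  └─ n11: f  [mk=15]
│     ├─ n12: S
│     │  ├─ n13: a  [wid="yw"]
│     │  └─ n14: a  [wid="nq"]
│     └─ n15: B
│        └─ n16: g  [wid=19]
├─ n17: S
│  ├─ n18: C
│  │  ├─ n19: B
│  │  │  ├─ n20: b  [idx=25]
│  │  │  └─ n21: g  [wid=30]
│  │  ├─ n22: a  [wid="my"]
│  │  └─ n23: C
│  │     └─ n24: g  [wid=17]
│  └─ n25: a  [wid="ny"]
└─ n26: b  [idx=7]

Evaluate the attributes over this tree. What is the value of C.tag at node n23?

30

1. n1.key = "up"  ["up"]
2. n1.tag = 7  [7]
3. n2.key = "upm"  [C₀.key ++ "m"]
4. n2.tag = 7  [C₀.tag]
5. n3.wid = "zz"  [terminal]
6. n5.wid = 28  [terminal]
7. n6.wid = 10  [terminal]
8. n4.lim = "qz"  ["qz"]
9. n4.ok = true  [g₀.wid == 28]
10. n4.idx = false  [g₁.wid > 10]
11. n4.depth = false  [g₁.wid > 10]
12. n7.wid = 14  [terminal]
13. n2.live = "upmqz"  [C.key ++ S.lim]
14. n8.sig = 22  [C₀.tag + 15]
15. n10.mk = 16  [terminal]
16. n11.mk = 15  [terminal]
17. n9.lim = "xm"  ["xm"]
18. n9.ok = false  [f₁.mk > 15]
19. n9.idx = true  [f₀.mk > 15]
20. n9.depth = true  [f₀.mk > 15]
21. n13.wid = "yw"  [terminal]
22. n14.wid = "nq"  [terminal]
23. n12.lim = "nqy"  [a₁.wid ++ "y"]
24. n12.ok = true  [true]
25. n12.idx = true  [true]
26. n12.depth = true  [true]
27. n15.sig = 18  [18]
28. n16.wid = 19  [terminal]
29. n15.pre = true  [g.wid > 18]
30. n15.wid = 21  [B.sig * 2 - 15]
31. n15.lim = "rq"  ["rq"]
32. n8.pre = true  [S₀.idx == true]
33. n8.wid = -9  [B₁.wid + B₀.sig - 52]
34. n8.lim = "rqm"  [B₁.lim ++ "m"]
35. n1.live = "upw"  [C₀.key ++ "w"]
36. n18.key = "px"  ["px"]
37. n18.tag = 16  [16]
38. n19.sig = 30  [len(C₀.key) + 28]
39. n20.idx = 25  [terminal]
40. n21.wid = 30  [terminal]
41. n19.pre = false  [false]
42. n19.wid = 27  [B.sig + g.wid - 33]
43. n19.lim = "ux"  ["ux"]
44. n22.wid = "my"  [terminal]
45. n23.key = "n"  [if B.pre then a.wid else "n"]
46. n23.tag = 30  [B.wid + 3]
47. n24.wid = 17  [terminal]
48. n23.live = "zn"  ["z" ++ C.key]
49. n18.live = "uxy"  [B.lim ++ "y"]
50. n25.wid = "ny"  [terminal]
51. n17.lim = "uxyny"  [C.live ++ a.wid]
52. n17.ok = true  [true]
53. n17.idx = false  [false]
54. n17.depth = false  [false]
55. n26.idx = 7  [terminal]
56. n0.lim = "ku"  ["ku"]
57. n0.ok = true  [S₁.ok == true]
58. n0.idx = false  [false]
59. n0.depth = false  [S₁.depth == true]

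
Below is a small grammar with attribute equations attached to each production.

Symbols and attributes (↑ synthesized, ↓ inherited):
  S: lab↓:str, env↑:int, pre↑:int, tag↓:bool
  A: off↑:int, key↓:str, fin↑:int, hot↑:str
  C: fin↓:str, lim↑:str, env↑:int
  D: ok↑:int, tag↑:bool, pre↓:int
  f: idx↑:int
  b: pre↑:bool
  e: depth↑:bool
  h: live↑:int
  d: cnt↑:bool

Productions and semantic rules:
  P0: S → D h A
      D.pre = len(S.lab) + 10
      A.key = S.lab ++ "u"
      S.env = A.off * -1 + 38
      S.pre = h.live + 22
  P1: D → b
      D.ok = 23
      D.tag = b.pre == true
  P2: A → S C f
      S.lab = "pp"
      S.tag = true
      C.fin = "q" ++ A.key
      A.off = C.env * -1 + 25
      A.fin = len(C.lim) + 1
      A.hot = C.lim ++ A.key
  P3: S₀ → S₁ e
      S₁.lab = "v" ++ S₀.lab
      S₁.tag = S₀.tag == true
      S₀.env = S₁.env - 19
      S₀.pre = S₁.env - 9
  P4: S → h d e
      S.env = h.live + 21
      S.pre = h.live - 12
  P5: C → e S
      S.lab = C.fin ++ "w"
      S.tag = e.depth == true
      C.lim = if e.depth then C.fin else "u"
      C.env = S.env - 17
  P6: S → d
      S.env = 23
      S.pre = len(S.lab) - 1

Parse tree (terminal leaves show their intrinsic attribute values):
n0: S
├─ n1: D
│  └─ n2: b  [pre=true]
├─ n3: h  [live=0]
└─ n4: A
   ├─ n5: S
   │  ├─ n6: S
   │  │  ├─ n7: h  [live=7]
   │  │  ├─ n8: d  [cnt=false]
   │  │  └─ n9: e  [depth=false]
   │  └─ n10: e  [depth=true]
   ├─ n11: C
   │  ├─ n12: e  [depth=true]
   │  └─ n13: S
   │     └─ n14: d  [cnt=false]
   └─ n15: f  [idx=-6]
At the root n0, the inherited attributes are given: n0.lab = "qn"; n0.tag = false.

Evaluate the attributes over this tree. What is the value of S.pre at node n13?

1. n0.lab = "qn"  [given at root]
2. n0.tag = false  [given at root]
3. n1.pre = 12  [len(S.lab) + 10]
4. n2.pre = true  [terminal]
5. n1.ok = 23  [23]
6. n1.tag = true  [b.pre == true]
7. n3.live = 0  [terminal]
8. n4.key = "qnu"  [S.lab ++ "u"]
9. n5.lab = "pp"  ["pp"]
10. n5.tag = true  [true]
11. n6.lab = "vpp"  ["v" ++ S₀.lab]
12. n6.tag = true  [S₀.tag == true]
13. n7.live = 7  [terminal]
14. n8.cnt = false  [terminal]
15. n9.depth = false  [terminal]
16. n6.env = 28  [h.live + 21]
17. n6.pre = -5  [h.live - 12]
18. n10.depth = true  [terminal]
19. n5.env = 9  [S₁.env - 19]
20. n5.pre = 19  [S₁.env - 9]
21. n11.fin = "qqnu"  ["q" ++ A.key]
22. n12.depth = true  [terminal]
23. n13.lab = "qqnuw"  [C.fin ++ "w"]
24. n13.tag = true  [e.depth == true]
25. n14.cnt = false  [terminal]
26. n13.env = 23  [23]
27. n13.pre = 4  [len(S.lab) - 1]
28. n11.lim = "qqnu"  [if e.depth then C.fin else "u"]
29. n11.env = 6  [S.env - 17]
30. n15.idx = -6  [terminal]
31. n4.off = 19  [C.env * -1 + 25]
32. n4.fin = 5  [len(C.lim) + 1]
33. n4.hot = "qqnuqnu"  [C.lim ++ A.key]
34. n0.env = 19  [A.off * -1 + 38]
35. n0.pre = 22  [h.live + 22]

4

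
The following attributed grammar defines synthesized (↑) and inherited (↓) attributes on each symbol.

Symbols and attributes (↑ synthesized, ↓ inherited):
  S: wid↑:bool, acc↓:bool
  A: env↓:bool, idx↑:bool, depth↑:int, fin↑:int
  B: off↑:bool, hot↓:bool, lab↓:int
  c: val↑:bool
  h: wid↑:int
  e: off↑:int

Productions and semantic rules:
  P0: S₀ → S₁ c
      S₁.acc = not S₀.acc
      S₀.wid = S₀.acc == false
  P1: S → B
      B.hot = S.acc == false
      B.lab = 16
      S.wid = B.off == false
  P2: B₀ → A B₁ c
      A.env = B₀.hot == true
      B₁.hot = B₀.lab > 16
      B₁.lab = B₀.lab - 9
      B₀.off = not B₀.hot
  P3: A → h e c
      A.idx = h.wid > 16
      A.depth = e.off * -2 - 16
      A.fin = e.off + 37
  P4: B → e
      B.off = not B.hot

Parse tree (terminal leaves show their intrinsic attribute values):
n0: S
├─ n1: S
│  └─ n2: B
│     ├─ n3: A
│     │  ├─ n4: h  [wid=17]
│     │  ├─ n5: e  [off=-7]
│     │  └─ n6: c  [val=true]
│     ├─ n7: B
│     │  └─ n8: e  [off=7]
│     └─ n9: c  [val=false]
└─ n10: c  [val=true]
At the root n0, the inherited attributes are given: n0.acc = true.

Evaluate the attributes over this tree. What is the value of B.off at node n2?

1. n0.acc = true  [given at root]
2. n1.acc = false  [not S₀.acc]
3. n2.hot = true  [S.acc == false]
4. n2.lab = 16  [16]
5. n3.env = true  [B₀.hot == true]
6. n4.wid = 17  [terminal]
7. n5.off = -7  [terminal]
8. n6.val = true  [terminal]
9. n3.idx = true  [h.wid > 16]
10. n3.depth = -2  [e.off * -2 - 16]
11. n3.fin = 30  [e.off + 37]
12. n7.hot = false  [B₀.lab > 16]
13. n7.lab = 7  [B₀.lab - 9]
14. n8.off = 7  [terminal]
15. n7.off = true  [not B.hot]
16. n9.val = false  [terminal]
17. n2.off = false  [not B₀.hot]
18. n1.wid = true  [B.off == false]
19. n10.val = true  [terminal]
20. n0.wid = false  [S₀.acc == false]

false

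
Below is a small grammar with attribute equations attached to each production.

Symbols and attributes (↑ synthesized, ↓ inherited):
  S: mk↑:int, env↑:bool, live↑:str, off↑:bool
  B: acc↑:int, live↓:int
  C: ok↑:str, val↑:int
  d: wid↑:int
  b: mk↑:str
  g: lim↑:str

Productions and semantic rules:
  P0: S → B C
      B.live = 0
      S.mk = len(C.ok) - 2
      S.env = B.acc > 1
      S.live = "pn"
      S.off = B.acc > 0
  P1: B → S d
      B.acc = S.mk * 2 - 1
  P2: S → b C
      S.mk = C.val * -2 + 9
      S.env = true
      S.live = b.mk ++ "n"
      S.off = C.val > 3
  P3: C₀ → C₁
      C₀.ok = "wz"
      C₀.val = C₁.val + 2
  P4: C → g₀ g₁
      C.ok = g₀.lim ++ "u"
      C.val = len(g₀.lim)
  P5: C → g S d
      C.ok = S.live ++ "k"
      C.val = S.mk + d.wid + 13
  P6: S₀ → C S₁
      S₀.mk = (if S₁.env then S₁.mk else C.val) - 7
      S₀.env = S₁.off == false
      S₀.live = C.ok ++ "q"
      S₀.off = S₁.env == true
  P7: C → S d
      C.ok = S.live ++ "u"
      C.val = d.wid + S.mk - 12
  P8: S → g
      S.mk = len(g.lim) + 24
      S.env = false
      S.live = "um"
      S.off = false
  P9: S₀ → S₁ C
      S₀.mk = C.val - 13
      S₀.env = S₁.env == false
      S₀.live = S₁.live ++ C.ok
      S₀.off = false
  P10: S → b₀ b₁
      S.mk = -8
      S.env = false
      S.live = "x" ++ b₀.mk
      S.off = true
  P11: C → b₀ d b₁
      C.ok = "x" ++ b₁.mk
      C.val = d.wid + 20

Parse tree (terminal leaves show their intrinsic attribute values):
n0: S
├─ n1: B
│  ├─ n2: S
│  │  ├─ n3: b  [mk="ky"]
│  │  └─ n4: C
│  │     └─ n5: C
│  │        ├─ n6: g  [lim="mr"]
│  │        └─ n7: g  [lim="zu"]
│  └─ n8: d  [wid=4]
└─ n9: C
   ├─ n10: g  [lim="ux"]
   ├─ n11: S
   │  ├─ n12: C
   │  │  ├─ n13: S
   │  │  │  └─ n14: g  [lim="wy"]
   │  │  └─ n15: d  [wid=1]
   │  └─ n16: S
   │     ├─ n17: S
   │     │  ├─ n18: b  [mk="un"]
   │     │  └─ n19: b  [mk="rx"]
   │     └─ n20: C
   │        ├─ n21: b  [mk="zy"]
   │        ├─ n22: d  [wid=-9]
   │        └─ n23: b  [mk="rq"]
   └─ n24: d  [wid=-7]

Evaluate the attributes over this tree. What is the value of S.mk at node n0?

3

1. n1.live = 0  [0]
2. n3.mk = "ky"  [terminal]
3. n6.lim = "mr"  [terminal]
4. n7.lim = "zu"  [terminal]
5. n5.ok = "mru"  [g₀.lim ++ "u"]
6. n5.val = 2  [len(g₀.lim)]
7. n4.ok = "wz"  ["wz"]
8. n4.val = 4  [C₁.val + 2]
9. n2.mk = 1  [C.val * -2 + 9]
10. n2.env = true  [true]
11. n2.live = "kyn"  [b.mk ++ "n"]
12. n2.off = true  [C.val > 3]
13. n8.wid = 4  [terminal]
14. n1.acc = 1  [S.mk * 2 - 1]
15. n10.lim = "ux"  [terminal]
16. n14.lim = "wy"  [terminal]
17. n13.mk = 26  [len(g.lim) + 24]
18. n13.env = false  [false]
19. n13.live = "um"  ["um"]
20. n13.off = false  [false]
21. n15.wid = 1  [terminal]
22. n12.ok = "umu"  [S.live ++ "u"]
23. n12.val = 15  [d.wid + S.mk - 12]
24. n18.mk = "un"  [terminal]
25. n19.mk = "rx"  [terminal]
26. n17.mk = -8  [-8]
27. n17.env = false  [false]
28. n17.live = "xun"  ["x" ++ b₀.mk]
29. n17.off = true  [true]
30. n21.mk = "zy"  [terminal]
31. n22.wid = -9  [terminal]
32. n23.mk = "rq"  [terminal]
33. n20.ok = "xrq"  ["x" ++ b₁.mk]
34. n20.val = 11  [d.wid + 20]
35. n16.mk = -2  [C.val - 13]
36. n16.env = true  [S₁.env == false]
37. n16.live = "xunxrq"  [S₁.live ++ C.ok]
38. n16.off = false  [false]
39. n11.mk = -9  [(if S₁.env then S₁.mk else C.val) - 7]
40. n11.env = true  [S₁.off == false]
41. n11.live = "umuq"  [C.ok ++ "q"]
42. n11.off = true  [S₁.env == true]
43. n24.wid = -7  [terminal]
44. n9.ok = "umuqk"  [S.live ++ "k"]
45. n9.val = -3  [S.mk + d.wid + 13]
46. n0.mk = 3  [len(C.ok) - 2]
47. n0.env = false  [B.acc > 1]
48. n0.live = "pn"  ["pn"]
49. n0.off = true  [B.acc > 0]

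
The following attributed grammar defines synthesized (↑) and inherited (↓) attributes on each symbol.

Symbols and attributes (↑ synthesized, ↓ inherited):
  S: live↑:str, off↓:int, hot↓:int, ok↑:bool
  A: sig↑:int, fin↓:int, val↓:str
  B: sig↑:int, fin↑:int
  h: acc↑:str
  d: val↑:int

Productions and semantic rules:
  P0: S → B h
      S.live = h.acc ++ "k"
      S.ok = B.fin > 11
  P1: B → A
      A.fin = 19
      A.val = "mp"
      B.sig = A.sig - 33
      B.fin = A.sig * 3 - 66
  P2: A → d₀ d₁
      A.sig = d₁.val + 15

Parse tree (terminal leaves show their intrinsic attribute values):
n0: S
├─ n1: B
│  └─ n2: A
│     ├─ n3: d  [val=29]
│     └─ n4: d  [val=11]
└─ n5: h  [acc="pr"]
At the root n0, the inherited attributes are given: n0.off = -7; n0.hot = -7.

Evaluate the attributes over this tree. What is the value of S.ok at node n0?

1. n0.off = -7  [given at root]
2. n0.hot = -7  [given at root]
3. n2.fin = 19  [19]
4. n2.val = "mp"  ["mp"]
5. n3.val = 29  [terminal]
6. n4.val = 11  [terminal]
7. n2.sig = 26  [d₁.val + 15]
8. n1.sig = -7  [A.sig - 33]
9. n1.fin = 12  [A.sig * 3 - 66]
10. n5.acc = "pr"  [terminal]
11. n0.live = "prk"  [h.acc ++ "k"]
12. n0.ok = true  [B.fin > 11]

true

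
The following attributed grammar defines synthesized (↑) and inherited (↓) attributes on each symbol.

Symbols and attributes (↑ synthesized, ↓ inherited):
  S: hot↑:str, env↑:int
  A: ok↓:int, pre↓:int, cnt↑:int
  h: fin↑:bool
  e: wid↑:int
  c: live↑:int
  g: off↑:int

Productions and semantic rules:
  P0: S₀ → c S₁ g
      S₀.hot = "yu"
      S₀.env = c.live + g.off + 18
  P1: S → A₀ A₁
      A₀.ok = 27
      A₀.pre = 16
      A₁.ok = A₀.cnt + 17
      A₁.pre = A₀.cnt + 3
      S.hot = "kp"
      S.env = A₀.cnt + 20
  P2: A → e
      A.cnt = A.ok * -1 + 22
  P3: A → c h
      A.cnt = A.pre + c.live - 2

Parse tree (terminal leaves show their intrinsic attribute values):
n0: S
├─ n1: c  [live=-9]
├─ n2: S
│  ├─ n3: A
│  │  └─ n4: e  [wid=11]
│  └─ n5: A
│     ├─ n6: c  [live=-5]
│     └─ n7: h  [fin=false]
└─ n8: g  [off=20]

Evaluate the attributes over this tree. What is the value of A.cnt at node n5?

-9

1. n1.live = -9  [terminal]
2. n3.ok = 27  [27]
3. n3.pre = 16  [16]
4. n4.wid = 11  [terminal]
5. n3.cnt = -5  [A.ok * -1 + 22]
6. n5.ok = 12  [A₀.cnt + 17]
7. n5.pre = -2  [A₀.cnt + 3]
8. n6.live = -5  [terminal]
9. n7.fin = false  [terminal]
10. n5.cnt = -9  [A.pre + c.live - 2]
11. n2.hot = "kp"  ["kp"]
12. n2.env = 15  [A₀.cnt + 20]
13. n8.off = 20  [terminal]
14. n0.hot = "yu"  ["yu"]
15. n0.env = 29  [c.live + g.off + 18]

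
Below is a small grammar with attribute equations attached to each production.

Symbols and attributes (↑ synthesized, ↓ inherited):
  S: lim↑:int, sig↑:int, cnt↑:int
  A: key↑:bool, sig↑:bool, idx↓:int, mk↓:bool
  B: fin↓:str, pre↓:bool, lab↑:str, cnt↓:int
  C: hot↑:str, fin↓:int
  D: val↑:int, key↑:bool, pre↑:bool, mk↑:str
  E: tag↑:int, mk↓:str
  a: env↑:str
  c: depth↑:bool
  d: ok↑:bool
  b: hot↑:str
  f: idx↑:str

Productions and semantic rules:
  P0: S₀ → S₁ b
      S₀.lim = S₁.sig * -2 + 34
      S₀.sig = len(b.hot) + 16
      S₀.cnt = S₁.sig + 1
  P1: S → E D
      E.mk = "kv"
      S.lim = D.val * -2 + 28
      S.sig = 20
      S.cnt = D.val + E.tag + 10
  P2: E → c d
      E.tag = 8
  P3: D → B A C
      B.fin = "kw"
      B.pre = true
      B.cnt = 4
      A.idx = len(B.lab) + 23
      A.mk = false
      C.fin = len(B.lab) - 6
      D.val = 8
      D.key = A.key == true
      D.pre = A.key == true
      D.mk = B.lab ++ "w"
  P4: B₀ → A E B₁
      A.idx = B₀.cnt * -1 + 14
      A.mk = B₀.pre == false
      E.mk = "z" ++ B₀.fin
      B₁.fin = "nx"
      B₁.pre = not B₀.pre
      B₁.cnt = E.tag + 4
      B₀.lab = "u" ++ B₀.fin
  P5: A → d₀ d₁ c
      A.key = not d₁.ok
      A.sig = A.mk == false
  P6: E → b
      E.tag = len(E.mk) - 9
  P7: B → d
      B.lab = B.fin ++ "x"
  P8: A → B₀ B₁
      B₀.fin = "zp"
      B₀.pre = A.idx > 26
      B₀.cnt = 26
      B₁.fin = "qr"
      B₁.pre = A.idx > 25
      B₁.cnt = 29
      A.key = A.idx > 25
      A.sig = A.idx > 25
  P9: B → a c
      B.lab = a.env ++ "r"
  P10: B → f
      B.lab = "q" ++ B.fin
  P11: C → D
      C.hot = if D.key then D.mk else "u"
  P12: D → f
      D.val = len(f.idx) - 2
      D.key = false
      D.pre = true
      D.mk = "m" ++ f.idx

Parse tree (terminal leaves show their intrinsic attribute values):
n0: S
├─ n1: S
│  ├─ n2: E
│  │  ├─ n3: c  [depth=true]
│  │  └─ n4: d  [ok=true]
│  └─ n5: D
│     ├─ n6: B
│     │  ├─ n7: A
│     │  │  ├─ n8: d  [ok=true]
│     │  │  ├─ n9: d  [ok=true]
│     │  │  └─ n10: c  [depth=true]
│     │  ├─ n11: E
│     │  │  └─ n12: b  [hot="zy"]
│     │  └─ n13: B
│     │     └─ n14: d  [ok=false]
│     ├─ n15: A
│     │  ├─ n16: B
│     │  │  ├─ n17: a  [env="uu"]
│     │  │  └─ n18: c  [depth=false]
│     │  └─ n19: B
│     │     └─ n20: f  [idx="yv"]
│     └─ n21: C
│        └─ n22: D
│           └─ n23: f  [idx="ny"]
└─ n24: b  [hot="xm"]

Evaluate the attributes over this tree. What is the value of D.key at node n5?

true

1. n2.mk = "kv"  ["kv"]
2. n3.depth = true  [terminal]
3. n4.ok = true  [terminal]
4. n2.tag = 8  [8]
5. n6.fin = "kw"  ["kw"]
6. n6.pre = true  [true]
7. n6.cnt = 4  [4]
8. n7.idx = 10  [B₀.cnt * -1 + 14]
9. n7.mk = false  [B₀.pre == false]
10. n8.ok = true  [terminal]
11. n9.ok = true  [terminal]
12. n10.depth = true  [terminal]
13. n7.key = false  [not d₁.ok]
14. n7.sig = true  [A.mk == false]
15. n11.mk = "zkw"  ["z" ++ B₀.fin]
16. n12.hot = "zy"  [terminal]
17. n11.tag = -6  [len(E.mk) - 9]
18. n13.fin = "nx"  ["nx"]
19. n13.pre = false  [not B₀.pre]
20. n13.cnt = -2  [E.tag + 4]
21. n14.ok = false  [terminal]
22. n13.lab = "nxx"  [B.fin ++ "x"]
23. n6.lab = "ukw"  ["u" ++ B₀.fin]
24. n15.idx = 26  [len(B.lab) + 23]
25. n15.mk = false  [false]
26. n16.fin = "zp"  ["zp"]
27. n16.pre = false  [A.idx > 26]
28. n16.cnt = 26  [26]
29. n17.env = "uu"  [terminal]
30. n18.depth = false  [terminal]
31. n16.lab = "uur"  [a.env ++ "r"]
32. n19.fin = "qr"  ["qr"]
33. n19.pre = true  [A.idx > 25]
34. n19.cnt = 29  [29]
35. n20.idx = "yv"  [terminal]
36. n19.lab = "qqr"  ["q" ++ B.fin]
37. n15.key = true  [A.idx > 25]
38. n15.sig = true  [A.idx > 25]
39. n21.fin = -3  [len(B.lab) - 6]
40. n23.idx = "ny"  [terminal]
41. n22.val = 0  [len(f.idx) - 2]
42. n22.key = false  [false]
43. n22.pre = true  [true]
44. n22.mk = "mny"  ["m" ++ f.idx]
45. n21.hot = "u"  [if D.key then D.mk else "u"]
46. n5.val = 8  [8]
47. n5.key = true  [A.key == true]
48. n5.pre = true  [A.key == true]
49. n5.mk = "ukww"  [B.lab ++ "w"]
50. n1.lim = 12  [D.val * -2 + 28]
51. n1.sig = 20  [20]
52. n1.cnt = 26  [D.val + E.tag + 10]
53. n24.hot = "xm"  [terminal]
54. n0.lim = -6  [S₁.sig * -2 + 34]
55. n0.sig = 18  [len(b.hot) + 16]
56. n0.cnt = 21  [S₁.sig + 1]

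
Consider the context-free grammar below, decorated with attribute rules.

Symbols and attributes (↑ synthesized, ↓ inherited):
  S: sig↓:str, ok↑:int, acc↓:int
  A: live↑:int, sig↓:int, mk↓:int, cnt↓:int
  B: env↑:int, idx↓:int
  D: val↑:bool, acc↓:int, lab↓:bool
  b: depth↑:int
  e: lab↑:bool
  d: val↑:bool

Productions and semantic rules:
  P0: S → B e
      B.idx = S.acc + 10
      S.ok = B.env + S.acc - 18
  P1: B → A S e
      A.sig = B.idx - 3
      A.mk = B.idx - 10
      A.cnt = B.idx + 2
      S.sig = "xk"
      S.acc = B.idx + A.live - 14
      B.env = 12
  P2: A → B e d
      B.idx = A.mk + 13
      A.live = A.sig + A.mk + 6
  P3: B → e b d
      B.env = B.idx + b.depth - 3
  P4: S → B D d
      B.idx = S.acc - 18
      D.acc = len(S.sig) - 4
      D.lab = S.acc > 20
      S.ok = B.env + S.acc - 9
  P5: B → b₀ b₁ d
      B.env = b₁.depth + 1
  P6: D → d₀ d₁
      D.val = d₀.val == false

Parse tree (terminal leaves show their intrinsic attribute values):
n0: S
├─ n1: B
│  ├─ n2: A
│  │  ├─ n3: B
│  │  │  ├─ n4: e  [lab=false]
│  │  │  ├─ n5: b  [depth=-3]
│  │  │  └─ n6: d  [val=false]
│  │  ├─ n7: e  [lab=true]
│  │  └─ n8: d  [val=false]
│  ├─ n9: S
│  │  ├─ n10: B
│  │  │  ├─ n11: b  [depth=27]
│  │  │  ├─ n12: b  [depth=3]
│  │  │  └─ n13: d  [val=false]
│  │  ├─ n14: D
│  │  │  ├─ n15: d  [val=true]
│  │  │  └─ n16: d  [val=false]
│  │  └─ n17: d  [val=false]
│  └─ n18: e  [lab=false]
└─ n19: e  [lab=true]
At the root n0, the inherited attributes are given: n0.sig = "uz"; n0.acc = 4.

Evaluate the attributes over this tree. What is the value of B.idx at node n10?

3

1. n0.sig = "uz"  [given at root]
2. n0.acc = 4  [given at root]
3. n1.idx = 14  [S.acc + 10]
4. n2.sig = 11  [B.idx - 3]
5. n2.mk = 4  [B.idx - 10]
6. n2.cnt = 16  [B.idx + 2]
7. n3.idx = 17  [A.mk + 13]
8. n4.lab = false  [terminal]
9. n5.depth = -3  [terminal]
10. n6.val = false  [terminal]
11. n3.env = 11  [B.idx + b.depth - 3]
12. n7.lab = true  [terminal]
13. n8.val = false  [terminal]
14. n2.live = 21  [A.sig + A.mk + 6]
15. n9.sig = "xk"  ["xk"]
16. n9.acc = 21  [B.idx + A.live - 14]
17. n10.idx = 3  [S.acc - 18]
18. n11.depth = 27  [terminal]
19. n12.depth = 3  [terminal]
20. n13.val = false  [terminal]
21. n10.env = 4  [b₁.depth + 1]
22. n14.acc = -2  [len(S.sig) - 4]
23. n14.lab = true  [S.acc > 20]
24. n15.val = true  [terminal]
25. n16.val = false  [terminal]
26. n14.val = false  [d₀.val == false]
27. n17.val = false  [terminal]
28. n9.ok = 16  [B.env + S.acc - 9]
29. n18.lab = false  [terminal]
30. n1.env = 12  [12]
31. n19.lab = true  [terminal]
32. n0.ok = -2  [B.env + S.acc - 18]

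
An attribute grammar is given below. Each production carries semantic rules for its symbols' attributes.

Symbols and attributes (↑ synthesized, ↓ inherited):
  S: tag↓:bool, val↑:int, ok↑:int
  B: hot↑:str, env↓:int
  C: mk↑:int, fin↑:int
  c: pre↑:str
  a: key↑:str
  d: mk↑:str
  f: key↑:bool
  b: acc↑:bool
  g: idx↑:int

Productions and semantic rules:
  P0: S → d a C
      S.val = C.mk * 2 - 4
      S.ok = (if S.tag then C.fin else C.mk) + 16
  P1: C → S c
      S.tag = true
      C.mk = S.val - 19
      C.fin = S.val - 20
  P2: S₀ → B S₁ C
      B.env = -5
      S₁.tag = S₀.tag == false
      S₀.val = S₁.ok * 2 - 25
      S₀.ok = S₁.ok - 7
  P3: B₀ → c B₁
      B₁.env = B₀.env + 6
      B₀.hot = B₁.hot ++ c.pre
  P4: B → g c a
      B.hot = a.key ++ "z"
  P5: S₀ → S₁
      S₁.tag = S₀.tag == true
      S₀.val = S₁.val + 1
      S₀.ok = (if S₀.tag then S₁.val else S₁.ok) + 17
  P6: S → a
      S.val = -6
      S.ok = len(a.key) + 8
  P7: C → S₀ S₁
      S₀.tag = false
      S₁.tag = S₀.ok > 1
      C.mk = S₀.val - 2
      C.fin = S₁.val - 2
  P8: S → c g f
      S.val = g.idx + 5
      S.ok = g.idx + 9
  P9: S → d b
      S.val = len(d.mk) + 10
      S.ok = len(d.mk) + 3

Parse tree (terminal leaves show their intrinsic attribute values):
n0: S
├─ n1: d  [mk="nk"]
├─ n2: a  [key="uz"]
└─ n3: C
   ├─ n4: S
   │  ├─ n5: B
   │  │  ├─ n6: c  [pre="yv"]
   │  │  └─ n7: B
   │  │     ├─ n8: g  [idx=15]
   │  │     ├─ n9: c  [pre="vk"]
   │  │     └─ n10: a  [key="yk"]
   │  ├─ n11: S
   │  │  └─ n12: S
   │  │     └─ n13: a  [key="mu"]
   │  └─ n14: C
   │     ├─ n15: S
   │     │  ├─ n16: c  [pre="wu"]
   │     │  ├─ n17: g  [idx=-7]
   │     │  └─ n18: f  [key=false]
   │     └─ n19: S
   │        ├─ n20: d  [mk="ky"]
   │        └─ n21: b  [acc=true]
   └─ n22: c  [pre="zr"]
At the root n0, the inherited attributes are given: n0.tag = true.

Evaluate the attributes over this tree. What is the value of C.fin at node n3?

9

1. n0.tag = true  [given at root]
2. n1.mk = "nk"  [terminal]
3. n2.key = "uz"  [terminal]
4. n4.tag = true  [true]
5. n5.env = -5  [-5]
6. n6.pre = "yv"  [terminal]
7. n7.env = 1  [B₀.env + 6]
8. n8.idx = 15  [terminal]
9. n9.pre = "vk"  [terminal]
10. n10.key = "yk"  [terminal]
11. n7.hot = "ykz"  [a.key ++ "z"]
12. n5.hot = "ykzyv"  [B₁.hot ++ c.pre]
13. n11.tag = false  [S₀.tag == false]
14. n12.tag = false  [S₀.tag == true]
15. n13.key = "mu"  [terminal]
16. n12.val = -6  [-6]
17. n12.ok = 10  [len(a.key) + 8]
18. n11.val = -5  [S₁.val + 1]
19. n11.ok = 27  [(if S₀.tag then S₁.val else S₁.ok) + 17]
20. n15.tag = false  [false]
21. n16.pre = "wu"  [terminal]
22. n17.idx = -7  [terminal]
23. n18.key = false  [terminal]
24. n15.val = -2  [g.idx + 5]
25. n15.ok = 2  [g.idx + 9]
26. n19.tag = true  [S₀.ok > 1]
27. n20.mk = "ky"  [terminal]
28. n21.acc = true  [terminal]
29. n19.val = 12  [len(d.mk) + 10]
30. n19.ok = 5  [len(d.mk) + 3]
31. n14.mk = -4  [S₀.val - 2]
32. n14.fin = 10  [S₁.val - 2]
33. n4.val = 29  [S₁.ok * 2 - 25]
34. n4.ok = 20  [S₁.ok - 7]
35. n22.pre = "zr"  [terminal]
36. n3.mk = 10  [S.val - 19]
37. n3.fin = 9  [S.val - 20]
38. n0.val = 16  [C.mk * 2 - 4]
39. n0.ok = 25  [(if S.tag then C.fin else C.mk) + 16]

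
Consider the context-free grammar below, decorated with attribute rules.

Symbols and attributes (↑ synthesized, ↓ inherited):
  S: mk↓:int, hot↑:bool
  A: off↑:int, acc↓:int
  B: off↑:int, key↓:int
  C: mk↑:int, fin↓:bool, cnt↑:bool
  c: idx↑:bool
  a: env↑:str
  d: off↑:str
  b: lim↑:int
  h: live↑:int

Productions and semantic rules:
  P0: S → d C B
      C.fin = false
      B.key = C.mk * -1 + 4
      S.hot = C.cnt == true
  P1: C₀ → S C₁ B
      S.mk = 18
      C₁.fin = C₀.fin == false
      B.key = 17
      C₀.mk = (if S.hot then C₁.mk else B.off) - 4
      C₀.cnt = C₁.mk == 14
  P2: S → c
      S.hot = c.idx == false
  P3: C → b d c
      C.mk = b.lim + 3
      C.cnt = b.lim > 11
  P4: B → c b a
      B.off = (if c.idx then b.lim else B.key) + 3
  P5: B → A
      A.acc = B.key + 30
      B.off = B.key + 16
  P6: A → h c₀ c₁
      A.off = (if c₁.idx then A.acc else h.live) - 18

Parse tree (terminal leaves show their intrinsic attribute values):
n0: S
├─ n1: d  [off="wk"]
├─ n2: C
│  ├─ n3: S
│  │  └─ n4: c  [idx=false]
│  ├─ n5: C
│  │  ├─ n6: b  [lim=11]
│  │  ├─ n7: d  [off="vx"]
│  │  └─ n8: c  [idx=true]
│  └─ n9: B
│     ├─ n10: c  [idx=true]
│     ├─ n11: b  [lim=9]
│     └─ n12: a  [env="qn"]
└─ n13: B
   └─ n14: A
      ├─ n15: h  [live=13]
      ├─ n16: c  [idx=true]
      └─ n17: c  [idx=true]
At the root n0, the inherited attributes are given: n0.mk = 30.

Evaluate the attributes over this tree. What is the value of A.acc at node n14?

1. n0.mk = 30  [given at root]
2. n1.off = "wk"  [terminal]
3. n2.fin = false  [false]
4. n3.mk = 18  [18]
5. n4.idx = false  [terminal]
6. n3.hot = true  [c.idx == false]
7. n5.fin = true  [C₀.fin == false]
8. n6.lim = 11  [terminal]
9. n7.off = "vx"  [terminal]
10. n8.idx = true  [terminal]
11. n5.mk = 14  [b.lim + 3]
12. n5.cnt = false  [b.lim > 11]
13. n9.key = 17  [17]
14. n10.idx = true  [terminal]
15. n11.lim = 9  [terminal]
16. n12.env = "qn"  [terminal]
17. n9.off = 12  [(if c.idx then b.lim else B.key) + 3]
18. n2.mk = 10  [(if S.hot then C₁.mk else B.off) - 4]
19. n2.cnt = true  [C₁.mk == 14]
20. n13.key = -6  [C.mk * -1 + 4]
21. n14.acc = 24  [B.key + 30]
22. n15.live = 13  [terminal]
23. n16.idx = true  [terminal]
24. n17.idx = true  [terminal]
25. n14.off = 6  [(if c₁.idx then A.acc else h.live) - 18]
26. n13.off = 10  [B.key + 16]
27. n0.hot = true  [C.cnt == true]

24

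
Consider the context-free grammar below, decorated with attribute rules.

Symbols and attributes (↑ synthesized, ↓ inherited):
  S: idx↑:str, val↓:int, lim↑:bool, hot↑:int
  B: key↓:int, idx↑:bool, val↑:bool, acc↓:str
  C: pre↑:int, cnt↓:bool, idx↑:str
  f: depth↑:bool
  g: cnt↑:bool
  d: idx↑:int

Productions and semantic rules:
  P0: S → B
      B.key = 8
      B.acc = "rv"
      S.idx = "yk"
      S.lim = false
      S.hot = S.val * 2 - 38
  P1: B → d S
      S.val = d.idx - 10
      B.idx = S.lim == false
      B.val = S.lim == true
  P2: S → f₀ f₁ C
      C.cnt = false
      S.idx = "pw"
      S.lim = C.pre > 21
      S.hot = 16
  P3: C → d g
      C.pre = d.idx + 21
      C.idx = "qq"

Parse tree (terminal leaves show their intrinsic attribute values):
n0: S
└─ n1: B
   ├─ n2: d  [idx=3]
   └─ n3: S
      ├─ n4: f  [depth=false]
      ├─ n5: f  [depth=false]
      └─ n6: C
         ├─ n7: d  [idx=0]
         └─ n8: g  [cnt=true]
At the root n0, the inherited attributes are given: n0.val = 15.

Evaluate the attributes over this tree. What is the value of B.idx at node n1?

true

1. n0.val = 15  [given at root]
2. n1.key = 8  [8]
3. n1.acc = "rv"  ["rv"]
4. n2.idx = 3  [terminal]
5. n3.val = -7  [d.idx - 10]
6. n4.depth = false  [terminal]
7. n5.depth = false  [terminal]
8. n6.cnt = false  [false]
9. n7.idx = 0  [terminal]
10. n8.cnt = true  [terminal]
11. n6.pre = 21  [d.idx + 21]
12. n6.idx = "qq"  ["qq"]
13. n3.idx = "pw"  ["pw"]
14. n3.lim = false  [C.pre > 21]
15. n3.hot = 16  [16]
16. n1.idx = true  [S.lim == false]
17. n1.val = false  [S.lim == true]
18. n0.idx = "yk"  ["yk"]
19. n0.lim = false  [false]
20. n0.hot = -8  [S.val * 2 - 38]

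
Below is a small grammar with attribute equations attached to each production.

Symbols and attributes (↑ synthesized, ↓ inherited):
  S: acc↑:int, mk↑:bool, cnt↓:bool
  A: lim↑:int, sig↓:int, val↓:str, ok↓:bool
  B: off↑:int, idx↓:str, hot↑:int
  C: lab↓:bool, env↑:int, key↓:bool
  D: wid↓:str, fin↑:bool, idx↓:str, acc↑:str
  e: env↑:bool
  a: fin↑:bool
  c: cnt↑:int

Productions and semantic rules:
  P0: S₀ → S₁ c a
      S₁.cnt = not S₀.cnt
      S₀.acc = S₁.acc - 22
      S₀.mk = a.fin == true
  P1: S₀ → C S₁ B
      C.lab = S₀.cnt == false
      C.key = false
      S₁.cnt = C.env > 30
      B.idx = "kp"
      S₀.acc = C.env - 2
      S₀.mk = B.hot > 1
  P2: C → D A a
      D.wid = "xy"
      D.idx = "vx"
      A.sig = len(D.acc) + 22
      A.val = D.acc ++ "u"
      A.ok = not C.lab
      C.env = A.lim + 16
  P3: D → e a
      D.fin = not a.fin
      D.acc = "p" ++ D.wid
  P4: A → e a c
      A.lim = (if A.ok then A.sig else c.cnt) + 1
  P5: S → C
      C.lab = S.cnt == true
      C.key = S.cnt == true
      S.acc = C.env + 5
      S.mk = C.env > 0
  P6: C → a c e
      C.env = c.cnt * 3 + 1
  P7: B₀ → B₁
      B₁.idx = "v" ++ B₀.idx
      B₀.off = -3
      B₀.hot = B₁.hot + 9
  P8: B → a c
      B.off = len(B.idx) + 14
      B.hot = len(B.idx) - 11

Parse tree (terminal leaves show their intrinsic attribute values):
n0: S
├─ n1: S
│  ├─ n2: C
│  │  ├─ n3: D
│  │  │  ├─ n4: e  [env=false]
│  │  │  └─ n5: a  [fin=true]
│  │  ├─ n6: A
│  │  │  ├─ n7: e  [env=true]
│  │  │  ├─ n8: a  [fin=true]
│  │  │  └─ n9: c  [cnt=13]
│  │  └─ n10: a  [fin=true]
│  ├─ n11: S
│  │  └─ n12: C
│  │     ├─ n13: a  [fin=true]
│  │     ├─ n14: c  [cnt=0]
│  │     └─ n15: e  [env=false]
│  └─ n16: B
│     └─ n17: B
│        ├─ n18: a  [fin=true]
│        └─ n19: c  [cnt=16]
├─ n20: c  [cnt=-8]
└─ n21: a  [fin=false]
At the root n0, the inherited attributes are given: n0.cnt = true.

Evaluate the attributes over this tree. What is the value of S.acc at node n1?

28

1. n0.cnt = true  [given at root]
2. n1.cnt = false  [not S₀.cnt]
3. n2.lab = true  [S₀.cnt == false]
4. n2.key = false  [false]
5. n3.wid = "xy"  ["xy"]
6. n3.idx = "vx"  ["vx"]
7. n4.env = false  [terminal]
8. n5.fin = true  [terminal]
9. n3.fin = false  [not a.fin]
10. n3.acc = "pxy"  ["p" ++ D.wid]
11. n6.sig = 25  [len(D.acc) + 22]
12. n6.val = "pxyu"  [D.acc ++ "u"]
13. n6.ok = false  [not C.lab]
14. n7.env = true  [terminal]
15. n8.fin = true  [terminal]
16. n9.cnt = 13  [terminal]
17. n6.lim = 14  [(if A.ok then A.sig else c.cnt) + 1]
18. n10.fin = true  [terminal]
19. n2.env = 30  [A.lim + 16]
20. n11.cnt = false  [C.env > 30]
21. n12.lab = false  [S.cnt == true]
22. n12.key = false  [S.cnt == true]
23. n13.fin = true  [terminal]
24. n14.cnt = 0  [terminal]
25. n15.env = false  [terminal]
26. n12.env = 1  [c.cnt * 3 + 1]
27. n11.acc = 6  [C.env + 5]
28. n11.mk = true  [C.env > 0]
29. n16.idx = "kp"  ["kp"]
30. n17.idx = "vkp"  ["v" ++ B₀.idx]
31. n18.fin = true  [terminal]
32. n19.cnt = 16  [terminal]
33. n17.off = 17  [len(B.idx) + 14]
34. n17.hot = -8  [len(B.idx) - 11]
35. n16.off = -3  [-3]
36. n16.hot = 1  [B₁.hot + 9]
37. n1.acc = 28  [C.env - 2]
38. n1.mk = false  [B.hot > 1]
39. n20.cnt = -8  [terminal]
40. n21.fin = false  [terminal]
41. n0.acc = 6  [S₁.acc - 22]
42. n0.mk = false  [a.fin == true]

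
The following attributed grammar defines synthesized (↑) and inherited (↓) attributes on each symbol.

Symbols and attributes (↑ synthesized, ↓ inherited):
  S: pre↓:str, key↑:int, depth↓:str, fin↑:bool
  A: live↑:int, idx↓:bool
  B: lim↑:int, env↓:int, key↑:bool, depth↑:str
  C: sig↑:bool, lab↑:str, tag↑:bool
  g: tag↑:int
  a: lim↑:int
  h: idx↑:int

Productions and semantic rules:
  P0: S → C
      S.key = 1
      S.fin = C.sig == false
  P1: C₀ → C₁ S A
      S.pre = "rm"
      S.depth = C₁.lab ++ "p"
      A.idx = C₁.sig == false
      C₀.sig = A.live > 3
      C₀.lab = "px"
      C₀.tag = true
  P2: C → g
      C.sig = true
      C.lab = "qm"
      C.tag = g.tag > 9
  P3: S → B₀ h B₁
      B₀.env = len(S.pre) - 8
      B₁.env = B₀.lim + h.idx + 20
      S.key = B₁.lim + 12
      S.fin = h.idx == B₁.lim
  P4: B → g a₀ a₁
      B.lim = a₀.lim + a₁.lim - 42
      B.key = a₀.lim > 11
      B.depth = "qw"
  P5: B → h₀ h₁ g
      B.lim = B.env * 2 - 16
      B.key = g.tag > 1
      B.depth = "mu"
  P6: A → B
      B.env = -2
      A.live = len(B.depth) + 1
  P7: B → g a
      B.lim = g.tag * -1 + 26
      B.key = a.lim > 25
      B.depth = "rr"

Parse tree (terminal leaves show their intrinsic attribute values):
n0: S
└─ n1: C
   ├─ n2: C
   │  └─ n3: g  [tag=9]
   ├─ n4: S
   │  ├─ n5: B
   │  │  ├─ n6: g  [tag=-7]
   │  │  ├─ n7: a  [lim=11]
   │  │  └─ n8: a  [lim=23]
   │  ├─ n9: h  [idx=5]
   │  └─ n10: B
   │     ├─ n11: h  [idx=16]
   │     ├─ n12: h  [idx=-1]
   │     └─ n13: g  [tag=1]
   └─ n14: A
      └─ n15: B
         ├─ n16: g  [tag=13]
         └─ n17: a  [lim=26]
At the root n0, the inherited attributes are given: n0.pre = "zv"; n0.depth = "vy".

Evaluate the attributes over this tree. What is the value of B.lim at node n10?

18

1. n0.pre = "zv"  [given at root]
2. n0.depth = "vy"  [given at root]
3. n3.tag = 9  [terminal]
4. n2.sig = true  [true]
5. n2.lab = "qm"  ["qm"]
6. n2.tag = false  [g.tag > 9]
7. n4.pre = "rm"  ["rm"]
8. n4.depth = "qmp"  [C₁.lab ++ "p"]
9. n5.env = -6  [len(S.pre) - 8]
10. n6.tag = -7  [terminal]
11. n7.lim = 11  [terminal]
12. n8.lim = 23  [terminal]
13. n5.lim = -8  [a₀.lim + a₁.lim - 42]
14. n5.key = false  [a₀.lim > 11]
15. n5.depth = "qw"  ["qw"]
16. n9.idx = 5  [terminal]
17. n10.env = 17  [B₀.lim + h.idx + 20]
18. n11.idx = 16  [terminal]
19. n12.idx = -1  [terminal]
20. n13.tag = 1  [terminal]
21. n10.lim = 18  [B.env * 2 - 16]
22. n10.key = false  [g.tag > 1]
23. n10.depth = "mu"  ["mu"]
24. n4.key = 30  [B₁.lim + 12]
25. n4.fin = false  [h.idx == B₁.lim]
26. n14.idx = false  [C₁.sig == false]
27. n15.env = -2  [-2]
28. n16.tag = 13  [terminal]
29. n17.lim = 26  [terminal]
30. n15.lim = 13  [g.tag * -1 + 26]
31. n15.key = true  [a.lim > 25]
32. n15.depth = "rr"  ["rr"]
33. n14.live = 3  [len(B.depth) + 1]
34. n1.sig = false  [A.live > 3]
35. n1.lab = "px"  ["px"]
36. n1.tag = true  [true]
37. n0.key = 1  [1]
38. n0.fin = true  [C.sig == false]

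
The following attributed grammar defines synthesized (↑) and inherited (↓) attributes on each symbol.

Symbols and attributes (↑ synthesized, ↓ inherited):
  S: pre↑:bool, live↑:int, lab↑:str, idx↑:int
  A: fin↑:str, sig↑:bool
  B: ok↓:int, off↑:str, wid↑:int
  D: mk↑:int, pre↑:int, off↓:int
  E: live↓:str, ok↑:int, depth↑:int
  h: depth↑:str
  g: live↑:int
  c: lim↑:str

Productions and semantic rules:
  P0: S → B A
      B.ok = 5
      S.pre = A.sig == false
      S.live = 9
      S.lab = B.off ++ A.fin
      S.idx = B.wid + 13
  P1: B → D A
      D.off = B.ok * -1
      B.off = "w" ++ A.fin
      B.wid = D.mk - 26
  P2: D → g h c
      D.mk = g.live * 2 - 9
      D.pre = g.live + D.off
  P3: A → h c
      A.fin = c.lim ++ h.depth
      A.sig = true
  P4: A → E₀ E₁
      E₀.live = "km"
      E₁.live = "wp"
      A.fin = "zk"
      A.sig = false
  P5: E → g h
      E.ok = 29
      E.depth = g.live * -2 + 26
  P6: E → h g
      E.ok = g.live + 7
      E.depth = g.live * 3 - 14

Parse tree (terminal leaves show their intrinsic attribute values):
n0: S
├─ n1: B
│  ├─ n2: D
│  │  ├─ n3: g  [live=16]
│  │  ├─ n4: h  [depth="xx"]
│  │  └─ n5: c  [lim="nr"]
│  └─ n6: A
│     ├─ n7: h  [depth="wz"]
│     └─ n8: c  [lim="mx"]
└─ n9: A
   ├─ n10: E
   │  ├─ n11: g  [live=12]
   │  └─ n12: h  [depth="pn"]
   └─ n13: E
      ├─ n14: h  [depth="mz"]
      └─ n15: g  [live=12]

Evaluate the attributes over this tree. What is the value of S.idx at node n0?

1. n1.ok = 5  [5]
2. n2.off = -5  [B.ok * -1]
3. n3.live = 16  [terminal]
4. n4.depth = "xx"  [terminal]
5. n5.lim = "nr"  [terminal]
6. n2.mk = 23  [g.live * 2 - 9]
7. n2.pre = 11  [g.live + D.off]
8. n7.depth = "wz"  [terminal]
9. n8.lim = "mx"  [terminal]
10. n6.fin = "mxwz"  [c.lim ++ h.depth]
11. n6.sig = true  [true]
12. n1.off = "wmxwz"  ["w" ++ A.fin]
13. n1.wid = -3  [D.mk - 26]
14. n10.live = "km"  ["km"]
15. n11.live = 12  [terminal]
16. n12.depth = "pn"  [terminal]
17. n10.ok = 29  [29]
18. n10.depth = 2  [g.live * -2 + 26]
19. n13.live = "wp"  ["wp"]
20. n14.depth = "mz"  [terminal]
21. n15.live = 12  [terminal]
22. n13.ok = 19  [g.live + 7]
23. n13.depth = 22  [g.live * 3 - 14]
24. n9.fin = "zk"  ["zk"]
25. n9.sig = false  [false]
26. n0.pre = true  [A.sig == false]
27. n0.live = 9  [9]
28. n0.lab = "wmxwzzk"  [B.off ++ A.fin]
29. n0.idx = 10  [B.wid + 13]

10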